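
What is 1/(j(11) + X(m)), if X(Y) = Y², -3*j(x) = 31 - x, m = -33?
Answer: 3/3247 ≈ 0.00092393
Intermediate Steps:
j(x) = -31/3 + x/3 (j(x) = -(31 - x)/3 = -31/3 + x/3)
1/(j(11) + X(m)) = 1/((-31/3 + (⅓)*11) + (-33)²) = 1/((-31/3 + 11/3) + 1089) = 1/(-20/3 + 1089) = 1/(3247/3) = 3/3247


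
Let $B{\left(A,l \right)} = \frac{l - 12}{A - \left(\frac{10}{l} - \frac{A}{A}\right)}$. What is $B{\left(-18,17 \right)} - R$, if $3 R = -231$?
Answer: $\frac{22938}{299} \approx 76.716$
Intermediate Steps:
$R = -77$ ($R = \frac{1}{3} \left(-231\right) = -77$)
$B{\left(A,l \right)} = \frac{-12 + l}{1 + A - \frac{10}{l}}$ ($B{\left(A,l \right)} = \frac{-12 + l}{A + \left(1 - \frac{10}{l}\right)} = \frac{-12 + l}{1 + A - \frac{10}{l}}$)
$B{\left(-18,17 \right)} - R = \frac{17 \left(-12 + 17\right)}{-10 + 17 - 306} - -77 = 17 \frac{1}{-10 + 17 - 306} \cdot 5 + 77 = 17 \frac{1}{-299} \cdot 5 + 77 = 17 \left(- \frac{1}{299}\right) 5 + 77 = - \frac{85}{299} + 77 = \frac{22938}{299}$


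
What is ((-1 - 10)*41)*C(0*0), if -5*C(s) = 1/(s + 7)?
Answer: 451/35 ≈ 12.886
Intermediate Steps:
C(s) = -1/(5*(7 + s)) (C(s) = -1/(5*(s + 7)) = -1/(5*(7 + s)))
((-1 - 10)*41)*C(0*0) = ((-1 - 10)*41)*(-1/(35 + 5*(0*0))) = (-11*41)*(-1/(35 + 5*0)) = -(-451)/(35 + 0) = -(-451)/35 = -451*(-1/35) = 451/35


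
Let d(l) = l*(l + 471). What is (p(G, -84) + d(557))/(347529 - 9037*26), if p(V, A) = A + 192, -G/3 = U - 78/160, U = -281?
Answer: 572704/112567 ≈ 5.0877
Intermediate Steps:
d(l) = l*(471 + l)
G = 67557/80 (G = -3*(-281 - 78/160) = -3*(-281 - 78*1/160) = -3*(-281 - 39/80) = -3*(-22519/80) = 67557/80 ≈ 844.46)
p(V, A) = 192 + A
(p(G, -84) + d(557))/(347529 - 9037*26) = ((192 - 84) + 557*(471 + 557))/(347529 - 9037*26) = (108 + 557*1028)/(347529 - 234962) = (108 + 572596)/112567 = 572704*(1/112567) = 572704/112567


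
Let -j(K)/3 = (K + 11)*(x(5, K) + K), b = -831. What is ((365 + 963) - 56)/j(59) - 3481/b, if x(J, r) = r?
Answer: 7100179/1716015 ≈ 4.1376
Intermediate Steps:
j(K) = -6*K*(11 + K) (j(K) = -3*(K + 11)*(K + K) = -3*(11 + K)*2*K = -6*K*(11 + K))
((365 + 963) - 56)/j(59) - 3481/b = ((365 + 963) - 56)/((6*59*(-11 - 1*59))) - 3481/(-831) = (1328 - 56)/((6*59*(-11 - 59))) - 3481*(-1/831) = 1272/((6*59*(-70))) + 3481/831 = 1272/(-24780) + 3481/831 = 1272*(-1/24780) + 3481/831 = -106/2065 + 3481/831 = 7100179/1716015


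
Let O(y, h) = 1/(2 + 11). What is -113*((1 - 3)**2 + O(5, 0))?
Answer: -5989/13 ≈ -460.69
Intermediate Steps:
O(y, h) = 1/13
-113*((1 - 3)**2 + O(5, 0)) = -113*((1 - 3)**2 + 1/13) = -113*((-2)**2 + 1/13) = -113*(4 + 1/13) = -113*53/13 = -5989/13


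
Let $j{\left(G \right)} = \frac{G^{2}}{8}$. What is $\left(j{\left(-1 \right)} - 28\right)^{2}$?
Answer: $\frac{49729}{64} \approx 777.02$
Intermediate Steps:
$j{\left(G \right)} = \frac{G^{2}}{8}$ ($j{\left(G \right)} = G^{2} \cdot \frac{1}{8} = \frac{G^{2}}{8}$)
$\left(j{\left(-1 \right)} - 28\right)^{2} = \left(\frac{\left(-1\right)^{2}}{8} - 28\right)^{2} = \left(\frac{1}{8} \cdot 1 - 28\right)^{2} = \left(\frac{1}{8} - 28\right)^{2} = \left(- \frac{223}{8}\right)^{2} = \frac{49729}{64}$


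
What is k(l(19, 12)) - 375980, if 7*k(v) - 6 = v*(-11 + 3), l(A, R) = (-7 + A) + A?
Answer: -2632102/7 ≈ -3.7601e+5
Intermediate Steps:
l(A, R) = -7 + 2*A
k(v) = 6/7 - 8*v/7 (k(v) = 6/7 + (v*(-11 + 3))/7 = 6/7 + (v*(-8))/7 = 6/7 + (-8*v)/7 = 6/7 - 8*v/7)
k(l(19, 12)) - 375980 = (6/7 - 8*(-7 + 2*19)/7) - 375980 = (6/7 - 8*(-7 + 38)/7) - 375980 = (6/7 - 8/7*31) - 375980 = (6/7 - 248/7) - 375980 = -242/7 - 375980 = -2632102/7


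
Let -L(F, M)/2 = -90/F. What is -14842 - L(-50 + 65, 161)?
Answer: -14854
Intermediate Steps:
L(F, M) = 180/F (L(F, M) = -(-180)/F = 180/F)
-14842 - L(-50 + 65, 161) = -14842 - 180/(-50 + 65) = -14842 - 180/15 = -14842 - 1*12 = -14842 - 12 = -14854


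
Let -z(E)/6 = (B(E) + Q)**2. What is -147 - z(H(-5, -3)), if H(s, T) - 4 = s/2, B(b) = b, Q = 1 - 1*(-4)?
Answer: 213/2 ≈ 106.50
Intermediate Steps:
Q = 5 (Q = 1 + 4 = 5)
H(s, T) = 4 + s/2
z(E) = -6*(5 + E)**2 (z(E) = -6*(E + 5)**2 = -6*(5 + E)**2)
-147 - z(H(-5, -3)) = -147 - (-6)*(5 + (4 + (1/2)*(-5)))**2 = -147 - (-6)*(5 + (4 - 5/2))**2 = -147 - (-6)*(5 + 3/2)**2 = -147 - (-6)*(13/2)**2 = -147 - (-6)*169/4 = -147 - 1*(-507/2) = -147 + 507/2 = 213/2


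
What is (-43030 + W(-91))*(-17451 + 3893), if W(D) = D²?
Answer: 471126942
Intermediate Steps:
(-43030 + W(-91))*(-17451 + 3893) = (-43030 + (-91)²)*(-17451 + 3893) = (-43030 + 8281)*(-13558) = -34749*(-13558) = 471126942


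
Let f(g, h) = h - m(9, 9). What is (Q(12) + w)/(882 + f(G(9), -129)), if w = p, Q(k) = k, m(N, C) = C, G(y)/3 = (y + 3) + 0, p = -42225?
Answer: -14071/248 ≈ -56.738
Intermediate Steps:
G(y) = 9 + 3*y (G(y) = 3*((y + 3) + 0) = 3*((3 + y) + 0) = 3*(3 + y) = 9 + 3*y)
w = -42225
f(g, h) = -9 + h (f(g, h) = h - 1*9 = h - 9 = -9 + h)
(Q(12) + w)/(882 + f(G(9), -129)) = (12 - 42225)/(882 + (-9 - 129)) = -42213/(882 - 138) = -42213/744 = -42213*1/744 = -14071/248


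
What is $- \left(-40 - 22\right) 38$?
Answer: $2356$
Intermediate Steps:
$- \left(-40 - 22\right) 38 = - \left(-62\right) 38 = \left(-1\right) \left(-2356\right) = 2356$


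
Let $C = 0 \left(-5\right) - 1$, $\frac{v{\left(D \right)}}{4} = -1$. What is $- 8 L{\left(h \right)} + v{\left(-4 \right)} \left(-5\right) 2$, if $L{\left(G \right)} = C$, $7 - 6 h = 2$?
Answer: $48$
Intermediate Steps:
$h = \frac{5}{6}$ ($h = \frac{7}{6} - \frac{1}{3} = \frac{5}{6} \approx 0.83333$)
$v{\left(D \right)} = -4$ ($v{\left(D \right)} = 4 \left(-1\right) = -4$)
$C = -1$ ($C = 0 - 1 = -1$)
$L{\left(G \right)} = -1$
$- 8 L{\left(h \right)} + v{\left(-4 \right)} \left(-5\right) 2 = \left(-8\right) \left(-1\right) + \left(-4\right) \left(-5\right) 2 = 8 + 20 \cdot 2 = 8 + 40 = 48$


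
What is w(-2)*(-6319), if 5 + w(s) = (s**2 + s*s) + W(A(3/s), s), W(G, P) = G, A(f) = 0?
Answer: -18957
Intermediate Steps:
w(s) = -5 + 2*s**2 (w(s) = -5 + ((s**2 + s*s) + 0) = -5 + ((s**2 + s**2) + 0) = -5 + (2*s**2 + 0) = -5 + 2*s**2)
w(-2)*(-6319) = (-5 + 2*(-2)**2)*(-6319) = (-5 + 2*4)*(-6319) = (-5 + 8)*(-6319) = 3*(-6319) = -18957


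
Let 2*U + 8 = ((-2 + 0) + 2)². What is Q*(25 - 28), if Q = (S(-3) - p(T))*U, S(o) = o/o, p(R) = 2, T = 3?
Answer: -12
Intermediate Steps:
U = -4 (U = -4 + ((-2 + 0) + 2)²/2 = -4 + (-2 + 2)²/2 = -4 + (½)*0² = -4 + (½)*0 = -4 + 0 = -4)
S(o) = 1
Q = 4 (Q = (1 - 1*2)*(-4) = (1 - 2)*(-4) = -1*(-4) = 4)
Q*(25 - 28) = 4*(25 - 28) = 4*(-3) = -12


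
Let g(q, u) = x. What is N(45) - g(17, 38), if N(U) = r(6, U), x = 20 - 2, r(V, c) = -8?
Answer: -26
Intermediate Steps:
x = 18
N(U) = -8
g(q, u) = 18
N(45) - g(17, 38) = -8 - 1*18 = -8 - 18 = -26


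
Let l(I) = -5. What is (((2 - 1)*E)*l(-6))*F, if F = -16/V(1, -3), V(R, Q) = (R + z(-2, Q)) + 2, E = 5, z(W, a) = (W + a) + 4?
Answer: 200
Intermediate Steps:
z(W, a) = 4 + W + a
V(R, Q) = 4 + Q + R (V(R, Q) = (R + (4 - 2 + Q)) + 2 = (R + (2 + Q)) + 2 = (2 + Q + R) + 2 = 4 + Q + R)
F = -8 (F = -16/(4 - 3 + 1) = -16/2 = -16*½ = -8)
(((2 - 1)*E)*l(-6))*F = (((2 - 1)*5)*(-5))*(-8) = ((1*5)*(-5))*(-8) = (5*(-5))*(-8) = -25*(-8) = 200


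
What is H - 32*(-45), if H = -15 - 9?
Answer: 1416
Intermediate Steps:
H = -24
H - 32*(-45) = -24 - 32*(-45) = -24 + 1440 = 1416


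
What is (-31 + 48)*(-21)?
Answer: -357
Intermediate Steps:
(-31 + 48)*(-21) = 17*(-21) = -357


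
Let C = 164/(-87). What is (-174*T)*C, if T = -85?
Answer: -27880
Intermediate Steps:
C = -164/87 (C = 164*(-1/87) = -164/87 ≈ -1.8851)
(-174*T)*C = -174*(-85)*(-164/87) = 14790*(-164/87) = -27880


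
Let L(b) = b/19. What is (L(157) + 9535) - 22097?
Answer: -238521/19 ≈ -12554.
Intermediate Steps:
L(b) = b/19 (L(b) = b*(1/19) = b/19)
(L(157) + 9535) - 22097 = ((1/19)*157 + 9535) - 22097 = (157/19 + 9535) - 22097 = 181322/19 - 22097 = -238521/19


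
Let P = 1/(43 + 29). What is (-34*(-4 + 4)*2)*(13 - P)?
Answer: 0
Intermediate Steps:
P = 1/72 ≈ 0.013889
(-34*(-4 + 4)*2)*(13 - P) = (-34*(-4 + 4)*2)*(13 - 1*1/72) = (-0*2)*(13 - 1/72) = -34*0*(935/72) = 0*(935/72) = 0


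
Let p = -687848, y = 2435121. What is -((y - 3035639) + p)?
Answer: 1288366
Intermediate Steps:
-((y - 3035639) + p) = -((2435121 - 3035639) - 687848) = -(-600518 - 687848) = -1*(-1288366) = 1288366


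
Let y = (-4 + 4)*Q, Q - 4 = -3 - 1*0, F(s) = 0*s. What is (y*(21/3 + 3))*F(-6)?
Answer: 0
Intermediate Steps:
F(s) = 0
Q = 1 (Q = 4 + (-3 - 1*0) = 4 + (-3 + 0) = 4 - 3 = 1)
y = 0 (y = (-4 + 4)*1 = 0*1 = 0)
(y*(21/3 + 3))*F(-6) = (0*(21/3 + 3))*0 = (0*(21*(⅓) + 3))*0 = (0*(7 + 3))*0 = (0*10)*0 = 0*0 = 0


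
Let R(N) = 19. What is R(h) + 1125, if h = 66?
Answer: 1144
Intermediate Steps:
R(h) + 1125 = 19 + 1125 = 1144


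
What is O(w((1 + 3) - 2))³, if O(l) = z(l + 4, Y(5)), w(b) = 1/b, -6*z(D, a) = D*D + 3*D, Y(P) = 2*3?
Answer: -91125/512 ≈ -177.98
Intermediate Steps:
Y(P) = 6
z(D, a) = -D/2 - D²/6 (z(D, a) = -(D*D + 3*D)/6 = -(D² + 3*D)/6 = -D/2 - D²/6)
O(l) = -(4 + l)*(7 + l)/6 (O(l) = -(l + 4)*(3 + (l + 4))/6 = -(4 + l)*(3 + (4 + l))/6 = -(4 + l)*(7 + l)/6)
O(w((1 + 3) - 2))³ = (-(4 + 1/((1 + 3) - 2))*(7 + 1/((1 + 3) - 2))/6)³ = (-(4 + 1/(4 - 2))*(7 + 1/(4 - 2))/6)³ = (-(4 + 1/2)*(7 + 1/2)/6)³ = (-(4 + ½)*(7 + ½)/6)³ = (-⅙*9/2*15/2)³ = (-45/8)³ = -91125/512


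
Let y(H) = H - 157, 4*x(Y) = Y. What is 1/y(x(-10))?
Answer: -2/319 ≈ -0.0062696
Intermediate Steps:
x(Y) = Y/4
y(H) = -157 + H
1/y(x(-10)) = 1/(-157 + (¼)*(-10)) = 1/(-157 - 5/2) = 1/(-319/2) = -2/319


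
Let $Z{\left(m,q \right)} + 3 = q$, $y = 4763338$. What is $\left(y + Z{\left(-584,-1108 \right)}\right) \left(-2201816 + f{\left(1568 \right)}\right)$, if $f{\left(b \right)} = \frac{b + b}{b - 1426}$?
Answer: $- \frac{744466412728536}{71} \approx -1.0485 \cdot 10^{13}$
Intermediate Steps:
$Z{\left(m,q \right)} = -3 + q$
$f{\left(b \right)} = \frac{2 b}{-1426 + b}$
$\left(y + Z{\left(-584,-1108 \right)}\right) \left(-2201816 + f{\left(1568 \right)}\right) = \left(4763338 - 1111\right) \left(-2201816 + 2 \cdot 1568 \frac{1}{-1426 + 1568}\right) = \left(4763338 - 1111\right) \left(-2201816 + 2 \cdot 1568 \cdot \frac{1}{142}\right) = 4762227 \left(-2201816 + 2 \cdot 1568 \cdot \frac{1}{142}\right) = 4762227 \left(-2201816 + \frac{1568}{71}\right) = 4762227 \left(- \frac{156327368}{71}\right) = - \frac{744466412728536}{71}$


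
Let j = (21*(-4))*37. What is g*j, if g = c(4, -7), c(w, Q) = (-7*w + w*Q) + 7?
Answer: 152292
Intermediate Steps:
c(w, Q) = 7 - 7*w + Q*w (c(w, Q) = (-7*w + Q*w) + 7 = 7 - 7*w + Q*w)
j = -3108 (j = -84*37 = -3108)
g = -49 (g = 7 - 7*4 - 7*4 = 7 - 28 - 28 = -49)
g*j = -49*(-3108) = 152292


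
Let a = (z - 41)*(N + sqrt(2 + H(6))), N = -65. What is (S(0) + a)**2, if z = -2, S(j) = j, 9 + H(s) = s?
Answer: 7810176 - 240370*I ≈ 7.8102e+6 - 2.4037e+5*I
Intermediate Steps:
H(s) = -9 + s
a = 2795 - 43*I (a = (-2 - 41)*(-65 + sqrt(2 + (-9 + 6))) = -43*(-65 + sqrt(2 - 3)) = -43*(-65 + sqrt(-1)) = -43*(-65 + I) = 2795 - 43*I ≈ 2795.0 - 43.0*I)
(S(0) + a)**2 = (0 + (2795 - 43*I))**2 = (2795 - 43*I)**2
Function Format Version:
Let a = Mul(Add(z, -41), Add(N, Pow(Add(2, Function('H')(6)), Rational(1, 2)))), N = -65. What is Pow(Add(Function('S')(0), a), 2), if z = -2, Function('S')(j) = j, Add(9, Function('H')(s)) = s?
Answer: Add(7810176, Mul(-240370, I)) ≈ Add(7.8102e+6, Mul(-2.4037e+5, I))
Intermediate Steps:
Function('H')(s) = Add(-9, s)
a = Add(2795, Mul(-43, I)) (a = Mul(Add(-2, -41), Add(-65, Pow(Add(2, Add(-9, 6)), Rational(1, 2)))) = Mul(-43, Add(-65, Pow(Add(2, -3), Rational(1, 2)))) = Mul(-43, Add(-65, Pow(-1, Rational(1, 2)))) = Mul(-43, Add(-65, I)) = Add(2795, Mul(-43, I)) ≈ Add(2795.0, Mul(-43.000, I)))
Pow(Add(Function('S')(0), a), 2) = Pow(Add(0, Add(2795, Mul(-43, I))), 2) = Pow(Add(2795, Mul(-43, I)), 2)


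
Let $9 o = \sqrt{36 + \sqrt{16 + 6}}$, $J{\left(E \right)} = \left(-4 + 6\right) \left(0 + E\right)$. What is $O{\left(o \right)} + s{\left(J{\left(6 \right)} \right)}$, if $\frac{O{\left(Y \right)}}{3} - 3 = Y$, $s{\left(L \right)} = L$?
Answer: $21 + \frac{\sqrt{36 + \sqrt{22}}}{3} \approx 23.126$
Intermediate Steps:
$J{\left(E \right)} = 2 E$
$o = \frac{\sqrt{36 + \sqrt{22}}}{9}$ ($o = \frac{\sqrt{36 + \sqrt{16 + 6}}}{9} = \frac{\sqrt{36 + \sqrt{22}}}{9} \approx 0.70877$)
$O{\left(Y \right)} = 9 + 3 Y$
$O{\left(o \right)} + s{\left(J{\left(6 \right)} \right)} = \left(9 + 3 \frac{\sqrt{36 + \sqrt{22}}}{9}\right) + 2 \cdot 6 = \left(9 + \frac{\sqrt{36 + \sqrt{22}}}{3}\right) + 12 = 21 + \frac{\sqrt{36 + \sqrt{22}}}{3}$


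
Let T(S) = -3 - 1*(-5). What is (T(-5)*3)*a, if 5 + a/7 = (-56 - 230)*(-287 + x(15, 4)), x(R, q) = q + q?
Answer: 3351138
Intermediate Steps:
x(R, q) = 2*q
T(S) = 2 (T(S) = -3 + 5 = 2)
a = 558523 (a = -35 + 7*((-56 - 230)*(-287 + 2*4)) = -35 + 7*(-286*(-287 + 8)) = -35 + 7*(-286*(-279)) = -35 + 7*79794 = -35 + 558558 = 558523)
(T(-5)*3)*a = (2*3)*558523 = 6*558523 = 3351138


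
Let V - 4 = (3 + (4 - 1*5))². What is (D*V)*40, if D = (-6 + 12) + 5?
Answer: 3520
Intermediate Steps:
D = 11 (D = 6 + 5 = 11)
V = 8 (V = 4 + (3 + (4 - 1*5))² = 4 + (3 + (4 - 5))² = 4 + (3 - 1)² = 4 + 2² = 4 + 4 = 8)
(D*V)*40 = (11*8)*40 = 88*40 = 3520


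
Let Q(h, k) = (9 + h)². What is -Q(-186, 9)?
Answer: -31329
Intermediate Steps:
-Q(-186, 9) = -(9 - 186)² = -1*(-177)² = -1*31329 = -31329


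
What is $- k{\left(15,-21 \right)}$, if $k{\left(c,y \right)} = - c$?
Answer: $15$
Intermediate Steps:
$- k{\left(15,-21 \right)} = - \left(-1\right) 15 = \left(-1\right) \left(-15\right) = 15$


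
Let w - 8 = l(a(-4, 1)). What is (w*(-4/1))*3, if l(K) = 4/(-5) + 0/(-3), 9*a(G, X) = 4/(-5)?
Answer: -432/5 ≈ -86.400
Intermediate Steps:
a(G, X) = -4/45 (a(G, X) = (4/(-5))/9 = (4*(-1/5))/9 = (1/9)*(-4/5) = -4/45)
l(K) = -4/5 (l(K) = 4*(-1/5) + 0*(-1/3) = -4/5 + 0 = -4/5)
w = 36/5 (w = 8 - 4/5 = 36/5 ≈ 7.2000)
(w*(-4/1))*3 = (36*(-4/1)/5)*3 = (36*(-4*1)/5)*3 = ((36/5)*(-4))*3 = -144/5*3 = -432/5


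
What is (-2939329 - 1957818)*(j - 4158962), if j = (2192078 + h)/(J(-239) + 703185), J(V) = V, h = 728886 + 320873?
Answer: 14316919245474506605/702946 ≈ 2.0367e+13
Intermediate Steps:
h = 1049759
j = 3241837/702946 (j = (2192078 + 1049759)/(-239 + 703185) = 3241837/702946 ≈ 4.6118)
(-2939329 - 1957818)*(j - 4158962) = (-2939329 - 1957818)*(3241837/702946 - 4158962) = -4897147*(-2923522460215/702946) = 14316919245474506605/702946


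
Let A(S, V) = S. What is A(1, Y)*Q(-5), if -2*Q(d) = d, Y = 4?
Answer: 5/2 ≈ 2.5000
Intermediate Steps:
Q(d) = -d/2
A(1, Y)*Q(-5) = 1*(-½*(-5)) = 1*(5/2) = 5/2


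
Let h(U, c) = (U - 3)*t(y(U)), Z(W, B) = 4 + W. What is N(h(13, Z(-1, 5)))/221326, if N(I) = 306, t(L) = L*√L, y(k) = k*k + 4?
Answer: 153/110663 ≈ 0.0013826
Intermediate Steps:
y(k) = 4 + k² (y(k) = k² + 4 = 4 + k²)
t(L) = L^(3/2)
h(U, c) = (4 + U²)^(3/2)*(-3 + U) (h(U, c) = (U - 3)*(4 + U²)^(3/2) = (-3 + U)*(4 + U²)^(3/2) = (4 + U²)^(3/2)*(-3 + U))
N(h(13, Z(-1, 5)))/221326 = 306/221326 = 306*(1/221326) = 153/110663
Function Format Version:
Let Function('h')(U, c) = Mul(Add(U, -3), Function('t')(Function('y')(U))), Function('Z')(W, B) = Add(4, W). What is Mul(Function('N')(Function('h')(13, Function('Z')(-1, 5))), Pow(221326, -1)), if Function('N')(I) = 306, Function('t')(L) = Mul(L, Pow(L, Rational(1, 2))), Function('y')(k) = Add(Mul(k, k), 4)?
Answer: Rational(153, 110663) ≈ 0.0013826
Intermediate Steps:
Function('y')(k) = Add(4, Pow(k, 2)) (Function('y')(k) = Add(Pow(k, 2), 4) = Add(4, Pow(k, 2)))
Function('t')(L) = Pow(L, Rational(3, 2))
Function('h')(U, c) = Mul(Pow(Add(4, Pow(U, 2)), Rational(3, 2)), Add(-3, U)) (Function('h')(U, c) = Mul(Add(U, -3), Pow(Add(4, Pow(U, 2)), Rational(3, 2))) = Mul(Add(-3, U), Pow(Add(4, Pow(U, 2)), Rational(3, 2))) = Mul(Pow(Add(4, Pow(U, 2)), Rational(3, 2)), Add(-3, U)))
Mul(Function('N')(Function('h')(13, Function('Z')(-1, 5))), Pow(221326, -1)) = Mul(306, Pow(221326, -1)) = Mul(306, Rational(1, 221326)) = Rational(153, 110663)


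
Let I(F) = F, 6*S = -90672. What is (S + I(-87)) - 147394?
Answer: -162593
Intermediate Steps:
S = -15112 (S = (⅙)*(-90672) = -15112)
(S + I(-87)) - 147394 = (-15112 - 87) - 147394 = -15199 - 147394 = -162593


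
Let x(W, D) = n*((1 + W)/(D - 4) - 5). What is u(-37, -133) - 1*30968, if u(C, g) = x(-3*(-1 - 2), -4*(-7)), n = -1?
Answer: -371561/12 ≈ -30963.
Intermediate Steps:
x(W, D) = 5 - (1 + W)/(-4 + D) (x(W, D) = -((1 + W)/(D - 4) - 5) = -((1 + W)/(-4 + D) - 5) = -(-5 + (1 + W)/(-4 + D)) = 5 - (1 + W)/(-4 + D))
u(C, g) = 55/12 (u(C, g) = (-21 - (-3)*(-1 - 2) + 5*(-4*(-7)))/(-4 - 4*(-7)) = (-21 - (-3)*(-3) + 5*28)/(-4 + 28) = (-21 - 1*9 + 140)/24 = (-21 - 9 + 140)/24 = (1/24)*110 = 55/12)
u(-37, -133) - 1*30968 = 55/12 - 1*30968 = 55/12 - 30968 = -371561/12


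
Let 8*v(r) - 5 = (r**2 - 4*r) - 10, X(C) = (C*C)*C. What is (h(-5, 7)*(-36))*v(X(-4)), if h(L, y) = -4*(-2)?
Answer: -156492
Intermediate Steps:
X(C) = C**3 (X(C) = C**2*C = C**3)
v(r) = -5/8 - r/2 + r**2/8 (v(r) = 5/8 + ((r**2 - 4*r) - 10)/8 = 5/8 + (-10 + r**2 - 4*r)/8 = 5/8 + (-5/4 - r/2 + r**2/8) = -5/8 - r/2 + r**2/8)
h(L, y) = 8
(h(-5, 7)*(-36))*v(X(-4)) = (8*(-36))*(-5/8 - 1/2*(-4)**3 + ((-4)**3)**2/8) = -288*(-5/8 - 1/2*(-64) + (1/8)*(-64)**2) = -288*(-5/8 + 32 + (1/8)*4096) = -288*(-5/8 + 32 + 512) = -288*4347/8 = -156492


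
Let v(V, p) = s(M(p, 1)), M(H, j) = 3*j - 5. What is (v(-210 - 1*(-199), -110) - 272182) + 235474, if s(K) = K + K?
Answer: -36712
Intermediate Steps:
M(H, j) = -5 + 3*j
s(K) = 2*K
v(V, p) = -4 (v(V, p) = 2*(-5 + 3*1) = 2*(-5 + 3) = 2*(-2) = -4)
(v(-210 - 1*(-199), -110) - 272182) + 235474 = (-4 - 272182) + 235474 = -272186 + 235474 = -36712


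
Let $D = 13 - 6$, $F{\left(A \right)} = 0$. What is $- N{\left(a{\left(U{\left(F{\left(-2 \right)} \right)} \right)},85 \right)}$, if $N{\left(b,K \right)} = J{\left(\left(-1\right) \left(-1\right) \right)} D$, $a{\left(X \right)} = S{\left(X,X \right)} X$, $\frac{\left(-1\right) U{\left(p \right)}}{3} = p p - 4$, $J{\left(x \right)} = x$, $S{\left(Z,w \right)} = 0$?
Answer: $-7$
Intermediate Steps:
$D = 7$
$U{\left(p \right)} = 12 - 3 p^{2}$ ($U{\left(p \right)} = - 3 \left(p p - 4\right) = - 3 \left(p^{2} - 4\right) = - 3 \left(-4 + p^{2}\right) = 12 - 3 p^{2}$)
$a{\left(X \right)} = 0$ ($a{\left(X \right)} = 0 X = 0$)
$N{\left(b,K \right)} = 7$ ($N{\left(b,K \right)} = \left(-1\right) \left(-1\right) 7 = 1 \cdot 7 = 7$)
$- N{\left(a{\left(U{\left(F{\left(-2 \right)} \right)} \right)},85 \right)} = \left(-1\right) 7 = -7$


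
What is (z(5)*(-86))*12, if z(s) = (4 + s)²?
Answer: -83592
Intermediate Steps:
(z(5)*(-86))*12 = ((4 + 5)²*(-86))*12 = (9²*(-86))*12 = (81*(-86))*12 = -6966*12 = -83592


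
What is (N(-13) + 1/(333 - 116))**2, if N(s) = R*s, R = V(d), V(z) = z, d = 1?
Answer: 7952400/47089 ≈ 168.88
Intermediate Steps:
R = 1
N(s) = s (N(s) = 1*s = s)
(N(-13) + 1/(333 - 116))**2 = (-13 + 1/(333 - 116))**2 = (-13 + 1/217)**2 = (-2820/217)**2 = 7952400/47089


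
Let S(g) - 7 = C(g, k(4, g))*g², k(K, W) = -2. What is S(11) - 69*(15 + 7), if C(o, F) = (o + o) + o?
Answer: 2482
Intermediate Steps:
C(o, F) = 3*o (C(o, F) = 2*o + o = 3*o)
S(g) = 7 + 3*g³ (S(g) = 7 + (3*g)*g² = 7 + 3*g³)
S(11) - 69*(15 + 7) = (7 + 3*11³) - 69*(15 + 7) = (7 + 3*1331) - 69*22 = (7 + 3993) - 1518 = 4000 - 1518 = 2482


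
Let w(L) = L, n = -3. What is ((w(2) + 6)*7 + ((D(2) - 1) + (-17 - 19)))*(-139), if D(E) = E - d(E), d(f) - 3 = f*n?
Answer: -3336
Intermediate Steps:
d(f) = 3 - 3*f (d(f) = 3 + f*(-3) = 3 - 3*f)
D(E) = -3 + 4*E (D(E) = E - (3 - 3*E) = E + (-3 + 3*E) = -3 + 4*E)
((w(2) + 6)*7 + ((D(2) - 1) + (-17 - 19)))*(-139) = ((2 + 6)*7 + (((-3 + 4*2) - 1) + (-17 - 19)))*(-139) = (8*7 + (((-3 + 8) - 1) - 36))*(-139) = (56 + ((5 - 1) - 36))*(-139) = (56 + (4 - 36))*(-139) = (56 - 32)*(-139) = 24*(-139) = -3336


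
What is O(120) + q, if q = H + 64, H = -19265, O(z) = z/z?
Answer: -19200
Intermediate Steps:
O(z) = 1
q = -19201 (q = -19265 + 64 = -19201)
O(120) + q = 1 - 19201 = -19200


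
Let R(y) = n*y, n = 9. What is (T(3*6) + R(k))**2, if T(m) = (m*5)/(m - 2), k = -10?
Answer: 455625/64 ≈ 7119.1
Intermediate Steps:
R(y) = 9*y
T(m) = 5*m/(-2 + m) (T(m) = (5*m)/(-2 + m) = 5*m/(-2 + m))
(T(3*6) + R(k))**2 = (5*(3*6)/(-2 + 3*6) + 9*(-10))**2 = (5*18/(-2 + 18) - 90)**2 = (5*18/16 - 90)**2 = (5*18*(1/16) - 90)**2 = (45/8 - 90)**2 = (-675/8)**2 = 455625/64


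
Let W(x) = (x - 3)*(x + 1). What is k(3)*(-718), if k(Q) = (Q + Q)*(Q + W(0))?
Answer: 0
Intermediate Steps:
W(x) = (1 + x)*(-3 + x) (W(x) = (-3 + x)*(1 + x) = (1 + x)*(-3 + x))
k(Q) = 2*Q*(-3 + Q) (k(Q) = (Q + Q)*(Q + (-3 + 0² - 2*0)) = (2*Q)*(Q + (-3 + 0 + 0)) = (2*Q)*(Q - 3) = (2*Q)*(-3 + Q) = 2*Q*(-3 + Q))
k(3)*(-718) = (2*3*(-3 + 3))*(-718) = (2*3*0)*(-718) = 0*(-718) = 0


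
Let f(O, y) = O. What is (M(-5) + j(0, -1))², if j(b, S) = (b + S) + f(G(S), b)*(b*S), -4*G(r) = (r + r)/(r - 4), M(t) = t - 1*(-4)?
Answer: 4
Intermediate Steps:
M(t) = 4 + t (M(t) = t + 4 = 4 + t)
G(r) = -r/(2*(-4 + r)) (G(r) = -(r + r)/(4*(r - 4)) = -2*r/(4*(-4 + r)) = -r/(2*(-4 + r)))
j(b, S) = S + b - b*S²/(-8 + 2*S) (j(b, S) = (b + S) + (-S/(-8 + 2*S))*(b*S) = (S + b) + (-S/(-8 + 2*S))*(S*b) = (S + b) - b*S²/(-8 + 2*S) = S + b - b*S²/(-8 + 2*S))
(M(-5) + j(0, -1))² = ((4 - 5) + ((-4 - 1)*(-1 + 0) - ½*0*(-1)²)/(-4 - 1))² = (-1 + (-5*(-1) - ½*0*1)/(-5))² = (-1 - (5 + 0)/5)² = (-1 - ⅕*5)² = (-1 - 1)² = (-2)² = 4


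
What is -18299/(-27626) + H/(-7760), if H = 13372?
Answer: -28426829/26797220 ≈ -1.0608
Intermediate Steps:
-18299/(-27626) + H/(-7760) = -18299/(-27626) + 13372/(-7760) = -18299*(-1/27626) + 13372*(-1/7760) = 18299/27626 - 3343/1940 = -28426829/26797220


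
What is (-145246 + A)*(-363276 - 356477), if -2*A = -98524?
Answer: 69084771952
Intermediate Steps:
A = 49262 (A = -½*(-98524) = 49262)
(-145246 + A)*(-363276 - 356477) = (-145246 + 49262)*(-363276 - 356477) = -95984*(-719753) = 69084771952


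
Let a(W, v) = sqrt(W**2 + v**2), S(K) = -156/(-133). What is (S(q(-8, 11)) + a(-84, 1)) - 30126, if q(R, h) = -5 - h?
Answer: -4006602/133 + sqrt(7057) ≈ -30041.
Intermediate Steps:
S(K) = 156/133 (S(K) = -156*(-1/133) = 156/133)
(S(q(-8, 11)) + a(-84, 1)) - 30126 = (156/133 + sqrt((-84)**2 + 1**2)) - 30126 = (156/133 + sqrt(7056 + 1)) - 30126 = (156/133 + sqrt(7057)) - 30126 = -4006602/133 + sqrt(7057)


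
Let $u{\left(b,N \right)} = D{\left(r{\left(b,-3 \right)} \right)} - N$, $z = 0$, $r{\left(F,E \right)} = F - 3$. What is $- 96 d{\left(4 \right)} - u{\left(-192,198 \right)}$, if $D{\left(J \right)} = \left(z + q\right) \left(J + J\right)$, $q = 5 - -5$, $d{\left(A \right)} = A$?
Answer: $3714$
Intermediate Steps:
$r{\left(F,E \right)} = -3 + F$
$q = 10$ ($q = 5 + 5 = 10$)
$D{\left(J \right)} = 20 J$ ($D{\left(J \right)} = \left(0 + 10\right) \left(J + J\right) = 10 \cdot 2 J = 20 J$)
$u{\left(b,N \right)} = -60 - N + 20 b$ ($u{\left(b,N \right)} = 20 \left(-3 + b\right) - N = \left(-60 + 20 b\right) - N = -60 - N + 20 b$)
$- 96 d{\left(4 \right)} - u{\left(-192,198 \right)} = \left(-96\right) 4 - \left(-60 - 198 + 20 \left(-192\right)\right) = -384 - \left(-60 - 198 - 3840\right) = -384 - -4098 = -384 + 4098 = 3714$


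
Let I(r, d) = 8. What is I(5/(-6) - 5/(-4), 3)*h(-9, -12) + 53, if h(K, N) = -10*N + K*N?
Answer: 1877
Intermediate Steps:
I(5/(-6) - 5/(-4), 3)*h(-9, -12) + 53 = 8*(-12*(-10 - 9)) + 53 = 8*(-12*(-19)) + 53 = 8*228 + 53 = 1824 + 53 = 1877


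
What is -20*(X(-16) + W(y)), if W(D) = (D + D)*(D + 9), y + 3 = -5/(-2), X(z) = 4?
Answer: 90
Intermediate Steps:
y = -½ (y = -3 - 5/(-2) = -3 - 5*(-½) = -3 + 5/2 = -½ ≈ -0.50000)
W(D) = 2*D*(9 + D) (W(D) = (2*D)*(9 + D) = 2*D*(9 + D))
-20*(X(-16) + W(y)) = -20*(4 + 2*(-½)*(9 - ½)) = -20*(4 + 2*(-½)*(17/2)) = -20*(4 - 17/2) = -20*(-9/2) = 90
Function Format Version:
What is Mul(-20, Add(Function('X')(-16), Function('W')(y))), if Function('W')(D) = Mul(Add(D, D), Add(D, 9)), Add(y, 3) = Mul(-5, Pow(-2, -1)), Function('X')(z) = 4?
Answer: 90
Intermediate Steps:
y = Rational(-1, 2) (y = Add(-3, Mul(-5, Pow(-2, -1))) = Add(-3, Mul(-5, Rational(-1, 2))) = Add(-3, Rational(5, 2)) = Rational(-1, 2) ≈ -0.50000)
Function('W')(D) = Mul(2, D, Add(9, D)) (Function('W')(D) = Mul(Mul(2, D), Add(9, D)) = Mul(2, D, Add(9, D)))
Mul(-20, Add(Function('X')(-16), Function('W')(y))) = Mul(-20, Add(4, Mul(2, Rational(-1, 2), Add(9, Rational(-1, 2))))) = Mul(-20, Add(4, Mul(2, Rational(-1, 2), Rational(17, 2)))) = Mul(-20, Add(4, Rational(-17, 2))) = Mul(-20, Rational(-9, 2)) = 90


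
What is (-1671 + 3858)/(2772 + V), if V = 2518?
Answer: 2187/5290 ≈ 0.41342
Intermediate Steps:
(-1671 + 3858)/(2772 + V) = (-1671 + 3858)/(2772 + 2518) = 2187/5290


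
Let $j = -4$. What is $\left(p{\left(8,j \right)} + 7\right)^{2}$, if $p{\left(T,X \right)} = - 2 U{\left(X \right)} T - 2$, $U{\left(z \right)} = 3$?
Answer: $1849$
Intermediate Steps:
$p{\left(T,X \right)} = -2 - 6 T$ ($p{\left(T,X \right)} = \left(-2\right) 3 T - 2 = - 6 T - 2 = -2 - 6 T$)
$\left(p{\left(8,j \right)} + 7\right)^{2} = \left(\left(-2 - 48\right) + 7\right)^{2} = \left(-50 + 7\right)^{2} = \left(-43\right)^{2} = 1849$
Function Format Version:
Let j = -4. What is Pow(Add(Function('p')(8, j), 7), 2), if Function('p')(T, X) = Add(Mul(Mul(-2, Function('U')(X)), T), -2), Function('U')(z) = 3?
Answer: 1849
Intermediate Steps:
Function('p')(T, X) = Add(-2, Mul(-6, T)) (Function('p')(T, X) = Add(Mul(Mul(-2, 3), T), -2) = Add(Mul(-6, T), -2) = Add(-2, Mul(-6, T)))
Pow(Add(Function('p')(8, j), 7), 2) = Pow(Add(Add(-2, Mul(-6, 8)), 7), 2) = Pow(Add(Add(-2, -48), 7), 2) = Pow(Add(-50, 7), 2) = Pow(-43, 2) = 1849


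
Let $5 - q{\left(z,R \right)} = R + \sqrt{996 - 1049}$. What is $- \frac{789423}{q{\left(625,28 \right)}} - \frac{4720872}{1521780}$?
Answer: $\frac{59033759637}{1892470} - \frac{263141 i \sqrt{53}}{194} \approx 31194.0 - 9874.7 i$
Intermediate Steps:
$q{\left(z,R \right)} = 5 - R - i \sqrt{53}$ ($q{\left(z,R \right)} = 5 - \left(R + \sqrt{996 - 1049}\right) = 5 - \left(R + \sqrt{-53}\right) = 5 - \left(R + i \sqrt{53}\right) = 5 - R - i \sqrt{53}$)
$- \frac{789423}{q{\left(625,28 \right)}} - \frac{4720872}{1521780} = - \frac{789423}{5 - 28 - i \sqrt{53}} - \frac{4720872}{1521780} = - \frac{789423}{5 - 28 - i \sqrt{53}} - \frac{30262}{9755} = - \frac{789423}{-23 - i \sqrt{53}} - \frac{30262}{9755} = - \frac{30262}{9755} - \frac{789423}{-23 - i \sqrt{53}}$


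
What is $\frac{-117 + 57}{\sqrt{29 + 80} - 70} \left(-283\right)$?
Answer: $- \frac{396200}{1597} - \frac{5660 \sqrt{109}}{1597} \approx -285.09$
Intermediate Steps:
$\frac{-117 + 57}{\sqrt{29 + 80} - 70} \left(-283\right) = - \frac{60}{\sqrt{109} - 70} \left(-283\right) = - \frac{60}{-70 + \sqrt{109}} \left(-283\right) = \frac{16980}{-70 + \sqrt{109}}$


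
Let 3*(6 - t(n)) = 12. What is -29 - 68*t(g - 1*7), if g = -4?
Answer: -165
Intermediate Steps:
t(n) = 2 (t(n) = 6 - 1/3*12 = 6 - 4 = 2)
-29 - 68*t(g - 1*7) = -29 - 68*2 = -29 - 136 = -165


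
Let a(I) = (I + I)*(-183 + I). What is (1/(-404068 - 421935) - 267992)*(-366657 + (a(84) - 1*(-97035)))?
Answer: 63365814047200158/826003 ≈ 7.6714e+10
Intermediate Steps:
a(I) = 2*I*(-183 + I) (a(I) = (2*I)*(-183 + I) = 2*I*(-183 + I))
(1/(-404068 - 421935) - 267992)*(-366657 + (a(84) - 1*(-97035))) = (1/(-404068 - 421935) - 267992)*(-366657 + (2*84*(-183 + 84) - 1*(-97035))) = (1/(-826003) - 267992)*(-366657 + (2*84*(-99) + 97035)) = (-1/826003 - 267992)*(-366657 + (-16632 + 97035)) = -221362195977*(-366657 + 80403)/826003 = -221362195977/826003*(-286254) = 63365814047200158/826003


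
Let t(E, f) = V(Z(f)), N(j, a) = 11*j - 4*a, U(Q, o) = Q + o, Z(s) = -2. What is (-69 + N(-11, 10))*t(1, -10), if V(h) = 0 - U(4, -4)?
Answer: 0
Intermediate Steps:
N(j, a) = -4*a + 11*j
V(h) = 0 (V(h) = 0 - (4 - 4) = 0 - 1*0 = 0 + 0 = 0)
t(E, f) = 0
(-69 + N(-11, 10))*t(1, -10) = (-69 + (-4*10 + 11*(-11)))*0 = (-69 + (-40 - 121))*0 = (-69 - 161)*0 = -230*0 = 0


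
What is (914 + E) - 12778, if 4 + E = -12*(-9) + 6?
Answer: -11754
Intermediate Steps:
E = 110 (E = -4 + (-12*(-9) + 6) = -4 + (-6*(-18) + 6) = -4 + (108 + 6) = -4 + 114 = 110)
(914 + E) - 12778 = (914 + 110) - 12778 = 1024 - 12778 = -11754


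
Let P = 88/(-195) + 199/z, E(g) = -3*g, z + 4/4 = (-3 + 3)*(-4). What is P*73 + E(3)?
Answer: -2840944/195 ≈ -14569.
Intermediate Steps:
z = -1 (z = -1 + (-3 + 3)*(-4) = -1 + 0*(-4) = -1 + 0 = -1)
P = -38893/195 (P = 88/(-195) + 199/(-1) = 88*(-1/195) + 199*(-1) = -88/195 - 199 = -38893/195 ≈ -199.45)
P*73 + E(3) = -38893/195*73 - 3*3 = -2839189/195 - 9 = -2840944/195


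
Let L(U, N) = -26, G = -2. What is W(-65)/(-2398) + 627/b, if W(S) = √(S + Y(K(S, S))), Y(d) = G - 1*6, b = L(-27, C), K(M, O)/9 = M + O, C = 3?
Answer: -627/26 - I*√73/2398 ≈ -24.115 - 0.003563*I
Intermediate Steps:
K(M, O) = 9*M + 9*O (K(M, O) = 9*(M + O) = 9*M + 9*O)
b = -26
Y(d) = -8 (Y(d) = -2 - 1*6 = -2 - 6 = -8)
W(S) = √(-8 + S) (W(S) = √(S - 8) = √(-8 + S))
W(-65)/(-2398) + 627/b = √(-8 - 65)/(-2398) + 627/(-26) = √(-73)*(-1/2398) + 627*(-1/26) = (I*√73)*(-1/2398) - 627/26 = -I*√73/2398 - 627/26 = -627/26 - I*√73/2398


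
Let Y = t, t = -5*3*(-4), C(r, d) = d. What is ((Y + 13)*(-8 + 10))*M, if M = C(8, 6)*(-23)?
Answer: -20148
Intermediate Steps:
t = 60 (t = -15*(-4) = 60)
Y = 60
M = -138 (M = 6*(-23) = -138)
((Y + 13)*(-8 + 10))*M = ((60 + 13)*(-8 + 10))*(-138) = (73*2)*(-138) = 146*(-138) = -20148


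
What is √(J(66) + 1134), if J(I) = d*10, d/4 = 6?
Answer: √1374 ≈ 37.068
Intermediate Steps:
d = 24 (d = 4*6 = 24)
J(I) = 240 (J(I) = 24*10 = 240)
√(J(66) + 1134) = √(240 + 1134) = √1374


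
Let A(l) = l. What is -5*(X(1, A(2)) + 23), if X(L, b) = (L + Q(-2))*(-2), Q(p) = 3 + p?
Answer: -95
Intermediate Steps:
X(L, b) = -2 - 2*L (X(L, b) = (L + (3 - 2))*(-2) = (L + 1)*(-2) = (1 + L)*(-2) = -2 - 2*L)
-5*(X(1, A(2)) + 23) = -5*((-2 - 2*1) + 23) = -5*((-2 - 2) + 23) = -5*(-4 + 23) = -5*19 = -95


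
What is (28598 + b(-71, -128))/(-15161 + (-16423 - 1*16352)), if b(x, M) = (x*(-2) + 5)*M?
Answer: -4891/23968 ≈ -0.20406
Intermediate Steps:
b(x, M) = M*(5 - 2*x) (b(x, M) = (-2*x + 5)*M = (5 - 2*x)*M = M*(5 - 2*x))
(28598 + b(-71, -128))/(-15161 + (-16423 - 1*16352)) = (28598 - 128*(5 - 2*(-71)))/(-15161 + (-16423 - 1*16352)) = (28598 - 128*(5 + 142))/(-15161 + (-16423 - 16352)) = (28598 - 128*147)/(-15161 - 32775) = (28598 - 18816)/(-47936) = 9782*(-1/47936) = -4891/23968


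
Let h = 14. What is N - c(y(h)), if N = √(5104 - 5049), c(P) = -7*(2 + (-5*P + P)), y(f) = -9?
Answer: 266 + √55 ≈ 273.42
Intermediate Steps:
c(P) = -14 + 28*P (c(P) = -7*(2 - 4*P) = -14 + 28*P)
N = √55 ≈ 7.4162
N - c(y(h)) = √55 - (-14 + 28*(-9)) = √55 - (-14 - 252) = √55 - 1*(-266) = √55 + 266 = 266 + √55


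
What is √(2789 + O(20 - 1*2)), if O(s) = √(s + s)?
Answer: √2795 ≈ 52.868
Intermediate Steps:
O(s) = √2*√s (O(s) = √(2*s) = √2*√s)
√(2789 + O(20 - 1*2)) = √(2789 + √2*√(20 - 1*2)) = √(2789 + √2*√(20 - 2)) = √(2789 + √2*√18) = √(2789 + √2*(3*√2)) = √(2789 + 6) = √2795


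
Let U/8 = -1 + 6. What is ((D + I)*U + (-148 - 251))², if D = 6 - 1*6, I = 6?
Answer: 25281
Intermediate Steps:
U = 40 (U = 8*(-1 + 6) = 8*5 = 40)
D = 0 (D = 6 - 6 = 0)
((D + I)*U + (-148 - 251))² = ((0 + 6)*40 + (-148 - 251))² = (6*40 - 399)² = (240 - 399)² = (-159)² = 25281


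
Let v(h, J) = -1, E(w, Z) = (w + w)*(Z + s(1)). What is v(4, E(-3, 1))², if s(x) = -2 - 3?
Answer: 1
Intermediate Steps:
s(x) = -5
E(w, Z) = 2*w*(-5 + Z) (E(w, Z) = (w + w)*(Z - 5) = (2*w)*(-5 + Z) = 2*w*(-5 + Z))
v(4, E(-3, 1))² = (-1)² = 1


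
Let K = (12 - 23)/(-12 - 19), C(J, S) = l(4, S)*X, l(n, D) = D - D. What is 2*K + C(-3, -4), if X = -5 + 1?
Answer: 22/31 ≈ 0.70968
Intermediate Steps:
l(n, D) = 0
X = -4
C(J, S) = 0 (C(J, S) = 0*(-4) = 0)
K = 11/31 (K = -11/(-31) = -11*(-1/31) = 11/31 ≈ 0.35484)
2*K + C(-3, -4) = 2*(11/31) + 0 = 22/31 + 0 = 22/31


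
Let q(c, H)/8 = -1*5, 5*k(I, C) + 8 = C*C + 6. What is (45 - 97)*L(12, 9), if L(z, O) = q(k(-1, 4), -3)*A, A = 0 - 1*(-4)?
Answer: 8320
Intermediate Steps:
k(I, C) = -2/5 + C**2/5 (k(I, C) = -8/5 + (C*C + 6)/5 = -8/5 + (C**2 + 6)/5 = -8/5 + (6 + C**2)/5 = -8/5 + (6/5 + C**2/5) = -2/5 + C**2/5)
q(c, H) = -40 (q(c, H) = 8*(-1*5) = 8*(-5) = -40)
A = 4 (A = 0 + 4 = 4)
L(z, O) = -160 (L(z, O) = -40*4 = -160)
(45 - 97)*L(12, 9) = (45 - 97)*(-160) = -52*(-160) = 8320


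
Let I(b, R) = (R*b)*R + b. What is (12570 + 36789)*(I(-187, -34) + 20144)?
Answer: -9684976185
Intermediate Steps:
I(b, R) = b + b*R² (I(b, R) = b*R² + b = b + b*R²)
(12570 + 36789)*(I(-187, -34) + 20144) = (12570 + 36789)*(-187*(1 + (-34)²) + 20144) = 49359*(-187*(1 + 1156) + 20144) = 49359*(-187*1157 + 20144) = 49359*(-216359 + 20144) = 49359*(-196215) = -9684976185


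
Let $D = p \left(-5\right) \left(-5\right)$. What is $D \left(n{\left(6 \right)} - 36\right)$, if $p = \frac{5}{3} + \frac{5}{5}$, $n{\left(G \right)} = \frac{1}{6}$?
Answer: $- \frac{21500}{9} \approx -2388.9$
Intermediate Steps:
$n{\left(G \right)} = \frac{1}{6}$
$p = \frac{8}{3}$ ($p = 5 \cdot \frac{1}{3} + 5 \cdot \frac{1}{5} = \frac{5}{3} + 1 = \frac{8}{3} \approx 2.6667$)
$D = \frac{200}{3}$ ($D = \frac{8}{3} \left(-5\right) \left(-5\right) = \left(- \frac{40}{3}\right) \left(-5\right) = \frac{200}{3} \approx 66.667$)
$D \left(n{\left(6 \right)} - 36\right) = \frac{200 \left(\frac{1}{6} - 36\right)}{3} = \frac{200}{3} \left(- \frac{215}{6}\right) = - \frac{21500}{9}$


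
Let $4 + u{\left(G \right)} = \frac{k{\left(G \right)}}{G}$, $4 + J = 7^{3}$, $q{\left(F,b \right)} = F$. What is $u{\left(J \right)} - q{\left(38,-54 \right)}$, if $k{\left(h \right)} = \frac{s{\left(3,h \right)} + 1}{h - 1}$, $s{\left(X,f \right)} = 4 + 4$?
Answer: $- \frac{1604145}{38194} \approx -42.0$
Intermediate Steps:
$s{\left(X,f \right)} = 8$
$J = 339$ ($J = -4 + 7^{3} = -4 + 343 = 339$)
$k{\left(h \right)} = \frac{9}{-1 + h}$ ($k{\left(h \right)} = \frac{8 + 1}{h - 1} = \frac{9}{-1 + h}$)
$u{\left(G \right)} = -4 + \frac{9}{G \left(-1 + G\right)}$ ($u{\left(G \right)} = -4 + \frac{9 \frac{1}{-1 + G}}{G} = -4 + \frac{9}{G \left(-1 + G\right)}$)
$u{\left(J \right)} - q{\left(38,-54 \right)} = \frac{9 - 1356 \left(-1 + 339\right)}{339 \left(-1 + 339\right)} - 38 = \frac{9 - 1356 \cdot 338}{339 \cdot 338} - 38 = \frac{1}{339} \cdot \frac{1}{338} \left(9 - 458328\right) - 38 = \frac{1}{339} \cdot \frac{1}{338} \left(-458319\right) - 38 = - \frac{152773}{38194} - 38 = - \frac{1604145}{38194}$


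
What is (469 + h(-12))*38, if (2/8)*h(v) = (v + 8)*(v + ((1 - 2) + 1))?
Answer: 25118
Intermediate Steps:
h(v) = 4*v*(8 + v) (h(v) = 4*((v + 8)*(v + ((1 - 2) + 1))) = 4*((8 + v)*(v + (-1 + 1))) = 4*((8 + v)*(v + 0)) = 4*((8 + v)*v) = 4*(v*(8 + v)) = 4*v*(8 + v))
(469 + h(-12))*38 = (469 + 4*(-12)*(8 - 12))*38 = (469 + 4*(-12)*(-4))*38 = (469 + 192)*38 = 661*38 = 25118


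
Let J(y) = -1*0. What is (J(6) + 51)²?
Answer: 2601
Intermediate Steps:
J(y) = 0
(J(6) + 51)² = (0 + 51)² = 51² = 2601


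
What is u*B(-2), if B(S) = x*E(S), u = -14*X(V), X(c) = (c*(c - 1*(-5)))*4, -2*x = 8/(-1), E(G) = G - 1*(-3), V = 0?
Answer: 0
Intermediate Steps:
E(G) = 3 + G (E(G) = G + 3 = 3 + G)
x = 4 (x = -4/(-1) = -4*(-1) = -1/2*(-8) = 4)
X(c) = 4*c*(5 + c) (X(c) = (c*(c + 5))*4 = (c*(5 + c))*4 = 4*c*(5 + c))
u = 0 (u = -56*0*(5 + 0) = -56*0*5 = -14*0 = 0)
B(S) = 12 + 4*S (B(S) = 4*(3 + S) = 12 + 4*S)
u*B(-2) = 0*(12 + 4*(-2)) = 0*(12 - 8) = 0*4 = 0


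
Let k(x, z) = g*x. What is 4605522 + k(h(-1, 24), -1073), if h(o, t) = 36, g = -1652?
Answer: 4546050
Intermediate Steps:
k(x, z) = -1652*x
4605522 + k(h(-1, 24), -1073) = 4605522 - 1652*36 = 4605522 - 59472 = 4546050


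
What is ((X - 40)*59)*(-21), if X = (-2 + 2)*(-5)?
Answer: 49560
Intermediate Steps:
X = 0 (X = 0*(-5) = 0)
((X - 40)*59)*(-21) = ((0 - 40)*59)*(-21) = -40*59*(-21) = -2360*(-21) = 49560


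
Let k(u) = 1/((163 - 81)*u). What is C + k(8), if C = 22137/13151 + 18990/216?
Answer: 2318991089/25881168 ≈ 89.601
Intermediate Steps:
C = 14139949/157812 (C = 22137*(1/13151) + 18990*(1/216) = 22137/13151 + 1055/12 = 14139949/157812 ≈ 89.600)
k(u) = 1/(82*u)
C + k(8) = 14139949/157812 + (1/82)/8 = 14139949/157812 + (1/82)*(⅛) = 14139949/157812 + 1/656 = 2318991089/25881168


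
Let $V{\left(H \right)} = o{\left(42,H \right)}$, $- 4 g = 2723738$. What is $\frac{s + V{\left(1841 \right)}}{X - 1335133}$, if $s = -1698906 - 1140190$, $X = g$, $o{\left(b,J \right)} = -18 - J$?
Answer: $\frac{378794}{268809} \approx 1.4092$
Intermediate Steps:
$g = - \frac{1361869}{2}$ ($g = \left(- \frac{1}{4}\right) 2723738 = - \frac{1361869}{2} \approx -6.8093 \cdot 10^{5}$)
$X = - \frac{1361869}{2} \approx -6.8093 \cdot 10^{5}$
$V{\left(H \right)} = -18 - H$
$s = -2839096$ ($s = -1698906 - 1140190 = -2839096$)
$\frac{s + V{\left(1841 \right)}}{X - 1335133} = \frac{-2839096 - 1859}{- \frac{1361869}{2} - 1335133} = \frac{-2839096 - 1859}{- \frac{4032135}{2}} = \left(-2839096 - 1859\right) \left(- \frac{2}{4032135}\right) = \left(-2840955\right) \left(- \frac{2}{4032135}\right) = \frac{378794}{268809}$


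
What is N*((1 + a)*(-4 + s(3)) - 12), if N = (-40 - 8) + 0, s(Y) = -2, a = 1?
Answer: 1152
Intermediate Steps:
N = -48 (N = -48 + 0 = -48)
N*((1 + a)*(-4 + s(3)) - 12) = -48*((1 + 1)*(-4 - 2) - 12) = -48*(2*(-6) - 12) = -48*(-12 - 12) = -48*(-24) = 1152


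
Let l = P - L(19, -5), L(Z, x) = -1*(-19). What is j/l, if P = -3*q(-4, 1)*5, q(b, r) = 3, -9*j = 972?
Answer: 27/16 ≈ 1.6875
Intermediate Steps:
j = -108 (j = -⅑*972 = -108)
L(Z, x) = 19
P = -45 (P = -3*3*5 = -9*5 = -45)
l = -64 (l = -45 - 1*19 = -45 - 19 = -64)
j/l = -108/(-64) = -108*(-1/64) = 27/16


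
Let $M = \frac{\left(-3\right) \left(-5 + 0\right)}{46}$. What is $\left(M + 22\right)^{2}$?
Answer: $\frac{1054729}{2116} \approx 498.45$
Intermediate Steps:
$M = \frac{15}{46}$ ($M = \left(-3\right) \left(-5\right) \frac{1}{46} = 15 \cdot \frac{1}{46} = \frac{15}{46} \approx 0.32609$)
$\left(M + 22\right)^{2} = \left(\frac{15}{46} + 22\right)^{2} = \left(\frac{1027}{46}\right)^{2} = \frac{1054729}{2116}$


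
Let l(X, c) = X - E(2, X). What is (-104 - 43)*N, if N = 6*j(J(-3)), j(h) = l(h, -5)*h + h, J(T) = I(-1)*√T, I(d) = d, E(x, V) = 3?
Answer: 2646 - 1764*I*√3 ≈ 2646.0 - 3055.3*I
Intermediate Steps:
l(X, c) = -3 + X (l(X, c) = X - 1*3 = X - 3 = -3 + X)
J(T) = -√T
j(h) = h + h*(-3 + h) (j(h) = (-3 + h)*h + h = h*(-3 + h) + h = h + h*(-3 + h))
N = -6*I*√3*(-2 - I*√3) (N = 6*((-√(-3))*(-2 - √(-3))) = 6*((-I*√3)*(-2 - I*√3)) = 6*(-I*√3*(-2 - I*√3)) = -6*I*√3*(-2 - I*√3) ≈ -18.0 + 20.785*I)
(-104 - 43)*N = (-104 - 43)*(-18 + 12*I*√3) = -147*(-18 + 12*I*√3) = 2646 - 1764*I*√3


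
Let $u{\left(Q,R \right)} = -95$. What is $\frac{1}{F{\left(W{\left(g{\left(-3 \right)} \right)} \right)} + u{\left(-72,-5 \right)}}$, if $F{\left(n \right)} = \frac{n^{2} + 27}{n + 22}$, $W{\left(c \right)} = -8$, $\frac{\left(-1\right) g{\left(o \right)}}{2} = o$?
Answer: $- \frac{2}{177} \approx -0.011299$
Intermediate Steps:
$g{\left(o \right)} = - 2 o$
$F{\left(n \right)} = \frac{27 + n^{2}}{22 + n}$
$\frac{1}{F{\left(W{\left(g{\left(-3 \right)} \right)} \right)} + u{\left(-72,-5 \right)}} = \frac{1}{\frac{27 + \left(-8\right)^{2}}{22 - 8} - 95} = \frac{1}{\frac{27 + 64}{14} - 95} = \frac{1}{\frac{1}{14} \cdot 91 - 95} = \frac{1}{\frac{13}{2} - 95} = \frac{1}{- \frac{177}{2}} = - \frac{2}{177}$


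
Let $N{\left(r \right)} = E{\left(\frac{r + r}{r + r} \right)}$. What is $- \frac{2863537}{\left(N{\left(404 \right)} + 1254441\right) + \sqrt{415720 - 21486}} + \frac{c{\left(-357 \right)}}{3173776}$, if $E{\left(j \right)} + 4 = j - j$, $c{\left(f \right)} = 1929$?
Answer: $- \frac{11397570214342158329}{4994291341099317360} + \frac{2863537 \sqrt{394234}}{1573611792735} \approx -2.281$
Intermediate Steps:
$E{\left(j \right)} = -4$ ($E{\left(j \right)} = -4 + \left(j - j\right) = -4 + 0 = -4$)
$N{\left(r \right)} = -4$
$- \frac{2863537}{\left(N{\left(404 \right)} + 1254441\right) + \sqrt{415720 - 21486}} + \frac{c{\left(-357 \right)}}{3173776} = - \frac{2863537}{\left(-4 + 1254441\right) + \sqrt{415720 - 21486}} + \frac{1929}{3173776} = - \frac{2863537}{1254437 + \sqrt{394234}} + 1929 \cdot \frac{1}{3173776} = - \frac{2863537}{1254437 + \sqrt{394234}} + \frac{1929}{3173776} = \frac{1929}{3173776} - \frac{2863537}{1254437 + \sqrt{394234}}$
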